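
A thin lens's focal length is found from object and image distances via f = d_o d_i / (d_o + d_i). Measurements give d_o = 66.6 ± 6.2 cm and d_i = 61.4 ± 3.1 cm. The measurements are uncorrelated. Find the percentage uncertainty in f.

∂f/∂d_o = (d_i/(d_o+d_i))² = 0.230;  ∂f/∂d_i = (d_o/(d_o+d_i))² = 0.271
δf = √((∂f/∂d_o · δd_o)² + (∂f/∂d_i · δd_i)²) = √(2.04 + 0.704) = 1.66 cm
f = 31.9 cm, so δf/f = 1.66/31.9 = 0.0518.

5.18%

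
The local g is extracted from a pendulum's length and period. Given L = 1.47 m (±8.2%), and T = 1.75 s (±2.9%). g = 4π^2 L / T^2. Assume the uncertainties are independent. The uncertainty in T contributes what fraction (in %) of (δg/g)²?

(δg/g)² = (1·δL/L)² + (-2·δT/T)²
  L term: (1×0.0820)² = 0.00672
  T term: (-2×0.0290)² = 0.00336
Total = 0.0101. Share from T = 0.00336/0.0101 = 0.333.

33.3%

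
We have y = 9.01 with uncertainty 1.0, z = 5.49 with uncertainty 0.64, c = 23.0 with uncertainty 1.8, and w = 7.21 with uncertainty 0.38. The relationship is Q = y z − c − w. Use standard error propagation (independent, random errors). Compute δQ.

8.17

Let p = y·z = 49.5. δp/p = √((1·δy/y)² + (1·δz/z)²) = √(0.0123 + 0.0136) = 0.161, so δp = 7.96.
Q = p − c − w: δQ = √(δp² + δc² + δw²) = √(63.4 + 3.24 + 0.144) = 8.17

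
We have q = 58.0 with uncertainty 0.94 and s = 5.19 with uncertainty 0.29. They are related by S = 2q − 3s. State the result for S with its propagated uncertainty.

100 ± 2.07

S is a linear combination, so absolute uncertainties add in quadrature:
  (2·δq)² = 3.53;  (3·δs)² = 0.757
δS = √(4.29) = 2.07
S = 100.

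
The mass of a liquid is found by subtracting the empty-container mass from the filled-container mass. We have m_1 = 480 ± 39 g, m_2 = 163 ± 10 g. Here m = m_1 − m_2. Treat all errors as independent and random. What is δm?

40.3 g

m is a linear combination, so absolute uncertainties add in quadrature:
  (δm_1)² = 1520;  (δm_2)² = 100
δm = √(1620) = 40.3 g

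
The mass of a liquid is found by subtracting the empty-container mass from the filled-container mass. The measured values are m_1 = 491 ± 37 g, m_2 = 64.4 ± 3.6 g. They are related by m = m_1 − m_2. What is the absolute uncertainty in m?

37.2 g

m is a linear combination, so absolute uncertainties add in quadrature:
  (δm_1)² = 1370;  (δm_2)² = 13.0
δm = √(1380) = 37.2 g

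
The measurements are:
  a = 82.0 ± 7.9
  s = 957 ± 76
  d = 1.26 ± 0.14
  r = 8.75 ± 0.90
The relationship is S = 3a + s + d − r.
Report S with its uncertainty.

Absolute uncertainties add in quadrature for a linear combination:
  (3·δa)² = 562;  (δs)² = 5780;  (δd)² = 0.0196;  (δr)² = 0.810
δS = √(6340) = 79.6
S = 1200.

1200 ± 79.6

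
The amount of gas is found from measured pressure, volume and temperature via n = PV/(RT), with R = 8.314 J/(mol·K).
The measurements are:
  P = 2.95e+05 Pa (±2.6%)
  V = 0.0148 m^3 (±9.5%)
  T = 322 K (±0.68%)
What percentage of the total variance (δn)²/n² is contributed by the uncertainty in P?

6.94%

(δn/n)² = (1·δP/P)² + (1·δV/V)² + (-1·δT/T)²
  P term: (1×0.0260)² = 0.000676
  V term: (1×0.0950)² = 0.00903
  T term: (-1×0.00680)² = 4.62e-05
Total = 0.00975. Share from P = 0.000676/0.00975 = 0.0694.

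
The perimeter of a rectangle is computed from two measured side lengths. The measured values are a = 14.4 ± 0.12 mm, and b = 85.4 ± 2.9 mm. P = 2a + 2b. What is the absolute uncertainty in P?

5.80 mm

Each term contributes (cᵢ δxᵢ)² to (δP)²:
  (2·δa)² = 0.0576;  (2·δb)² = 33.6
δP = √(33.7) = 5.80 mm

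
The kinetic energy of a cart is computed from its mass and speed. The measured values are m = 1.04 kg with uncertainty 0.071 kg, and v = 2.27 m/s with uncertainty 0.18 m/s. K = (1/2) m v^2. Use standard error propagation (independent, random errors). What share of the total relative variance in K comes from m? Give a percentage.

15.6%

(δK/K)² = (1·δm/m)² + (2·δv/v)²
  m term: (1×0.0683)² = 0.00466
  v term: (2×0.0793)² = 0.0252
Total = 0.0298. Share from m = 0.00466/0.0298 = 0.156.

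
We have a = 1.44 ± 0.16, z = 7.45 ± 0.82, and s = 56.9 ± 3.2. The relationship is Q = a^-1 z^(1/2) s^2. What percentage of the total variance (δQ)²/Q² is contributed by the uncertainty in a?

(δQ/Q)² = (-1·δa/a)² + (½·δz/z)² + (2·δs/s)²
  a term: (-1×0.111)² = 0.0123
  z term: (0.5×0.110)² = 0.00303
  s term: (2×0.0562)² = 0.0127
Total = 0.0280. Share from a = 0.0123/0.0280 = 0.441.

44.1%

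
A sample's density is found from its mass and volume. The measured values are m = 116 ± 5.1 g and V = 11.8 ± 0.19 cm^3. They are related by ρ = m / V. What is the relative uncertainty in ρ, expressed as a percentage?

Since ρ is a product/quotient, work with relative uncertainties:
  (1·δm/m)² = (1×0.0440)² = 0.00193;  (-1·δV/V)² = (-1×0.0161)² = 0.000259
δρ/ρ = √(0.00219) = 0.0468

4.68%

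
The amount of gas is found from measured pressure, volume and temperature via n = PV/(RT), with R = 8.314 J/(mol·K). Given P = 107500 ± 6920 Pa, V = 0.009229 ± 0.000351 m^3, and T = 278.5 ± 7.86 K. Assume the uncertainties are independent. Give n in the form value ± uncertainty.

For a monomial n ∝ P, V, T^-1, fractional errors add in quadrature:
  (1·δP/P)² = (1×0.0644)² = 0.00414;  (1·δV/V)² = (1×0.0380)² = 0.00145;  (-1·δT/T)² = (-1×0.0282)² = 0.000797
δn/n = √(0.00639) = 0.0799
n = 0.4285 mol, so δn = 0.0799 × 0.4285 = 0.0342 mol.

0.4285 ± 0.0342 mol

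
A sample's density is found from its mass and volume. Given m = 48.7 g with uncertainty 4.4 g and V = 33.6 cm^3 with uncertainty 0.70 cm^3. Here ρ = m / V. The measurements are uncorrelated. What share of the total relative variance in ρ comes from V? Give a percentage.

(δρ/ρ)² = (1·δm/m)² + (-1·δV/V)²
  m term: (1×0.0903)² = 0.00816
  V term: (-1×0.0208)² = 0.000434
Total = 0.00860. Share from V = 0.000434/0.00860 = 0.0505.

5.05%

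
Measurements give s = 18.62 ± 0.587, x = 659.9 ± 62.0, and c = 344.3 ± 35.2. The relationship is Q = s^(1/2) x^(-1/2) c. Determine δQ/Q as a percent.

Each factor contributes (exponent × relative error)² to (δQ/Q)²:
  (½·δs/s)² = (0.5×0.0315)² = 0.000248;  (−½·δx/x)² = (-0.5×0.0940)² = 0.00221;  (1·δc/c)² = (1×0.102)² = 0.0105
δQ/Q = √(0.0129) = 0.114

11.4%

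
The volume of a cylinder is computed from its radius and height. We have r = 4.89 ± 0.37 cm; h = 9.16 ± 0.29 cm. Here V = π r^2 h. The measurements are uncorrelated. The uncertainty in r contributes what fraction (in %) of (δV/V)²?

95.8%

(δV/V)² = (2·δr/r)² + (1·δh/h)²
  r term: (2×0.0757)² = 0.0229
  h term: (1×0.0317)² = 0.00100
Total = 0.0239. Share from r = 0.0229/0.0239 = 0.958.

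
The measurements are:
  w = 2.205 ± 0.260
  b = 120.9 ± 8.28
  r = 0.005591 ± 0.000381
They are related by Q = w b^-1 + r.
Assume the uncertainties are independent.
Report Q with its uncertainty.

Let p = w·b^-1 = 0.01824. δp/p = √((1·δw/w)² + (-1·δb/b)²) = √(0.0139 + 0.00469) = 0.136, so δp = 0.00249.
Q = p + r: δQ = √(δp² + δr²) = √(6.18e-06 + 1.45e-07) = 0.00252
Q = 0.02383.

0.02383 ± 0.00252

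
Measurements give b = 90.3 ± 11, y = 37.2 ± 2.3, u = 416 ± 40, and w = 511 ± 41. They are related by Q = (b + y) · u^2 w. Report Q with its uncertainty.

(1.13 ± 0.255) × 10^10

Let h = b + y = 128. δh = √(δb² + δy²) = √(121 + 5.29) = 11.2, so δh/h = 0.0881.
Q is then a monomial in h, u, w:
δQ/Q = √((δh/h)² + (2·δu/u)² + (1·δw/w)²) = √(0.00777 + 0.0370 + 0.00644) = 0.226
Q = 1.13e+10, so δQ = 0.226 × 1.13e+10 = 2.55e+09.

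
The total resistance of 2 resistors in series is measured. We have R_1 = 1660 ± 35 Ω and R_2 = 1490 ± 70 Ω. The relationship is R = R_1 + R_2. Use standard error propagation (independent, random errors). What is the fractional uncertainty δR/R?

0.0248

Each term contributes (cᵢ δxᵢ)² to (δR)²:
  (δR_1)² = 1220;  (δR_2)² = 4900
δR = √(6120) = 78.3 Ω
R = 3150 Ω, so δR/R = 78.3/3150 = 0.0248.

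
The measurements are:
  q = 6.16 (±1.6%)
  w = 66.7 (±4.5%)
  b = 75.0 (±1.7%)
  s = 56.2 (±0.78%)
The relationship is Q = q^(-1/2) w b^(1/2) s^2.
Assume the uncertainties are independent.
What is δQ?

36000

Q is a product of powers, so relative uncertainties combine in quadrature:
  (−½·δq/q)² = (-0.5×0.0160)² = 6.4e-05;  (1·δw/w)² = (1×0.0450)² = 0.00202;  (½·δb/b)² = (0.5×0.0170)² = 7.23e-05;  (2·δs/s)² = (2×0.00780)² = 0.000243
δQ/Q = √(0.00240) = 0.0490
Q = 7.35e+05, so δQ = 0.0490 × 7.35e+05 = 36000.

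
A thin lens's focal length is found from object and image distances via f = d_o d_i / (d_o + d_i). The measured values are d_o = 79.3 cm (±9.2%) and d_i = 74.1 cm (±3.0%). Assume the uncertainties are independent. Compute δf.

∂f/∂d_o = (d_i/(d_o+d_i))² = 0.233;  ∂f/∂d_i = (d_o/(d_o+d_i))² = 0.267
δf = √((∂f/∂d_o · δd_o)² + (∂f/∂d_i · δd_i)²) = √(2.90 + 0.353) = 1.80 cm

1.80 cm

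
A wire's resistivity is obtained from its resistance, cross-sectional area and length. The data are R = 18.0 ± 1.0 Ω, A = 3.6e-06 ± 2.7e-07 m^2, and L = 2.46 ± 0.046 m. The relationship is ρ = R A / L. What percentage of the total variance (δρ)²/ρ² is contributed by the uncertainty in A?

62.1%

(δρ/ρ)² = (1·δR/R)² + (1·δA/A)² + (-1·δL/L)²
  R term: (1×0.0556)² = 0.00309
  A term: (1×0.0750)² = 0.00563
  L term: (-1×0.0187)² = 0.000350
Total = 0.00906. Share from A = 0.00563/0.00906 = 0.621.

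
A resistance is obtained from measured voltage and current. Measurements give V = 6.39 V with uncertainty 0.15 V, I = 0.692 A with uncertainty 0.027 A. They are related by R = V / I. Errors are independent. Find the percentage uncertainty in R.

4.55%

Since R is a product/quotient, work with relative uncertainties:
  (1·δV/V)² = (1×0.0235)² = 0.000551;  (-1·δI/I)² = (-1×0.0390)² = 0.00152
δR/R = √(0.00207) = 0.0455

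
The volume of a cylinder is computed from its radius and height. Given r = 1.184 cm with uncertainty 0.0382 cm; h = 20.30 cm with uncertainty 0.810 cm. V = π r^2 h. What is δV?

Products/powers → add relative errors in quadrature, weighted by exponent:
  (2·δr/r)² = (2×0.0323)² = 0.00416;  (1·δh/h)² = (1×0.0399)² = 0.00159
δV/V = √(0.00576) = 0.0759
V = 89.40 cm^3, so δV = 0.0759 × 89.40 = 6.78 cm^3.

6.78 cm^3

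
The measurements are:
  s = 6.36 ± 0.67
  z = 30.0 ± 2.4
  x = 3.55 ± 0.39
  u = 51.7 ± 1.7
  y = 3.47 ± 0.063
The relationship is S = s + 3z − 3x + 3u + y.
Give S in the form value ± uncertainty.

S is a linear combination, so absolute uncertainties add in quadrature:
  (δs)² = 0.449;  (3·δz)² = 51.8;  (3·δx)² = 1.37;  (3·δu)² = 26.0;  (δy)² = 0.00397
δS = √(79.7) = 8.93
S = 244.

244 ± 8.93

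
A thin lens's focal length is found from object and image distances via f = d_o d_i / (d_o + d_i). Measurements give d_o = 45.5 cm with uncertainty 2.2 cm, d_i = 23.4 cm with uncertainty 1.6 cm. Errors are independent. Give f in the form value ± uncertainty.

15.5 ± 0.742 cm

∂f/∂d_o = (d_i/(d_o+d_i))² = 0.115;  ∂f/∂d_i = (d_o/(d_o+d_i))² = 0.436
δf = √((∂f/∂d_o · δd_o)² + (∂f/∂d_i · δd_i)²) = √(0.0644 + 0.487) = 0.742 cm
f = 15.5 cm.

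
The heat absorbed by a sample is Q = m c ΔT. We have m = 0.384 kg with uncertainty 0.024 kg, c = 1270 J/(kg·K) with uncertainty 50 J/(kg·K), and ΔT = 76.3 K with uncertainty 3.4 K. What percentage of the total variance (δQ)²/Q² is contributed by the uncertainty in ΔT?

(δQ/Q)² = (1·δm/m)² + (1·δc/c)² + (1·δΔT/ΔT)²
  m term: (1×0.0625)² = 0.00391
  c term: (1×0.0394)² = 0.00155
  ΔT term: (1×0.0446)² = 0.00199
Total = 0.00744. Share from ΔT = 0.00199/0.00744 = 0.267.

26.7%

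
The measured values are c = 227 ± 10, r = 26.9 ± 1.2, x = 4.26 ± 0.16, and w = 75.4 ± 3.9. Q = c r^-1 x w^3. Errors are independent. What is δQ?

Relative error in a monomial: (δQ/Q)² = Σ (nᵢ · δxᵢ/xᵢ)².
  (1·δc/c)² = (1×0.0441)² = 0.00194;  (-1·δr/r)² = (-1×0.0446)² = 0.00199;  (1·δx/x)² = (1×0.0376)² = 0.00141;  (3·δw/w)² = (3×0.0517)² = 0.0241
δQ/Q = √(0.0294) = 0.172
Q = 1.54e+07, so δQ = 0.172 × 1.54e+07 = 2.64e+06.

2.64e+06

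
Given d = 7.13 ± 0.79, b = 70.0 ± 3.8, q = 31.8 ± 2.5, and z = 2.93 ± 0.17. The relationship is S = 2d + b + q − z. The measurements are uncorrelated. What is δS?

S is a linear combination, so absolute uncertainties add in quadrature:
  (2·δd)² = 2.50;  (δb)² = 14.4;  (δq)² = 6.25;  (δz)² = 0.0289
δS = √(23.2) = 4.82

4.82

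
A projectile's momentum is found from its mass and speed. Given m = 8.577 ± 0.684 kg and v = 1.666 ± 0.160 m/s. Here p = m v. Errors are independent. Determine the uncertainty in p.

1.78 kg·m/s

Relative error in a monomial: (δp/p)² = Σ (nᵢ · δxᵢ/xᵢ)².
  (1·δm/m)² = (1×0.0797)² = 0.00636;  (1·δv/v)² = (1×0.0960)² = 0.00922
δp/p = √(0.0156) = 0.125
p = 14.29 kg·m/s, so δp = 0.125 × 14.29 = 1.78 kg·m/s.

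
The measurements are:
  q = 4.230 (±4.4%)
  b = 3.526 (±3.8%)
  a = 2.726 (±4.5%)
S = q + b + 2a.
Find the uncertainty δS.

Sums and differences: (δS)² = Σ (cᵢ δxᵢ)².
  (δq)² = 0.0346;  (δb)² = 0.0180;  (2·δa)² = 0.0602
δS = √(0.113) = 0.336

0.336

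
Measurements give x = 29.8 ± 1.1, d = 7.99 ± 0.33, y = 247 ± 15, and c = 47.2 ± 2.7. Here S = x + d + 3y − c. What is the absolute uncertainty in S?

45.1

Sums and differences: (δS)² = Σ (cᵢ δxᵢ)².
  (δx)² = 1.21;  (δd)² = 0.109;  (3·δy)² = 2020;  (δc)² = 7.29
δS = √(2030) = 45.1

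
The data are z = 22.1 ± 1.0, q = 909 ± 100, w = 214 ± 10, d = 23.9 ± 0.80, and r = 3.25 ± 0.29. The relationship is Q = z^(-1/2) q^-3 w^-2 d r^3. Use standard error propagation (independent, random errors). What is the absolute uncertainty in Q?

2.22e-12

Products/powers → add relative errors in quadrature, weighted by exponent:
  (−½·δz/z)² = (-0.5×0.0452)² = 0.000512;  (-3·δq/q)² = (-3×0.110)² = 0.109;  (-2·δw/w)² = (-2×0.0467)² = 0.00873;  (1·δd/d)² = (1×0.0335)² = 0.00112;  (3·δr/r)² = (3×0.0892)² = 0.0717
δQ/Q = √(0.191) = 0.437
Q = 5.07e-12, so δQ = 0.437 × 5.07e-12 = 2.22e-12.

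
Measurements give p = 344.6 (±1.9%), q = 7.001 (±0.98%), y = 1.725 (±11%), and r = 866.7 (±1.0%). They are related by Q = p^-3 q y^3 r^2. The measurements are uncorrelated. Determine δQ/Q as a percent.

33.6%

Q is a product of powers, so relative uncertainties combine in quadrature:
  (-3·δp/p)² = (-3×0.0190)² = 0.00325;  (1·δq/q)² = (1×0.00980)² = 9.6e-05;  (3·δy/y)² = (3×0.110)² = 0.109;  (2·δr/r)² = (2×0.0100)² = 0.000400
δQ/Q = √(0.113) = 0.336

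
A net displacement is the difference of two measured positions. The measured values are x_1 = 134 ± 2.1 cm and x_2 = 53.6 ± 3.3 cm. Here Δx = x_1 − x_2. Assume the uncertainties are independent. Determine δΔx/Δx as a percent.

4.87%

Absolute uncertainties add in quadrature for a linear combination:
  (δx_1)² = 4.41;  (δx_2)² = 10.9
δΔx = √(15.3) = 3.91 cm
Δx = 80.4 cm, so δΔx/Δx = 3.91/80.4 = 0.0487.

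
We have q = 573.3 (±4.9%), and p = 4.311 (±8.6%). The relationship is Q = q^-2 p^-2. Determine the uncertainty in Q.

3.24e-08

Since Q is a product/quotient, work with relative uncertainties:
  (-2·δq/q)² = (-2×0.0490)² = 0.00960;  (-2·δp/p)² = (-2×0.0860)² = 0.0296
δQ/Q = √(0.0392) = 0.198
Q = 1.637e-07, so δQ = 0.198 × 1.637e-07 = 3.24e-08.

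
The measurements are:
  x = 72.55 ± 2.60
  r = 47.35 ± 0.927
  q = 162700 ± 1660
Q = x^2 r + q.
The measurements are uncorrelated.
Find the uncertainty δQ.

Let p = x^2·r = 249200. δp/p = √((2·δx/x)² + (1·δr/r)²) = √(0.00514 + 0.000383) = 0.0743, so δp = 18500.
Q = p + q: δQ = √(δp² + δq²) = √(3.43e+08 + 2.76e+06) = 18600

18600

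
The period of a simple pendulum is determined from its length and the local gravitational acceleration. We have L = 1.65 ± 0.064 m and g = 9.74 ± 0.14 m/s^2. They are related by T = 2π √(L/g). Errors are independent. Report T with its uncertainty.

Each factor contributes (exponent × relative error)² to (δT/T)²:
  (½·δL/L)² = (0.5×0.0388)² = 0.000376;  (−½·δg/g)² = (-0.5×0.0144)² = 5.17e-05
δT/T = √(0.000428) = 0.0207
T = 2.59 s, so δT = 0.0207 × 2.59 = 0.0535 s.

2.59 ± 0.0535 s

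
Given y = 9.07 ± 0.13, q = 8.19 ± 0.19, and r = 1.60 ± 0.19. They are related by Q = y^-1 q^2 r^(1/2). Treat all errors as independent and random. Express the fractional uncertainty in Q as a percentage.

7.67%

For a monomial Q ∝ y^-1, q^2, r^(1/2), fractional errors add in quadrature:
  (-1·δy/y)² = (-1×0.0143)² = 0.000205;  (2·δq/q)² = (2×0.0232)² = 0.00215;  (½·δr/r)² = (0.5×0.119)² = 0.00353
δQ/Q = √(0.00588) = 0.0767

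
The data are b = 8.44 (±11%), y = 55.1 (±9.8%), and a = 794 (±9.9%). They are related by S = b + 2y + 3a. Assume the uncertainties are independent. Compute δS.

Absolute uncertainties add in quadrature for a linear combination:
  (δb)² = 0.862;  (2·δy)² = 117;  (3·δa)² = 55600
δS = √(55700) = 236

236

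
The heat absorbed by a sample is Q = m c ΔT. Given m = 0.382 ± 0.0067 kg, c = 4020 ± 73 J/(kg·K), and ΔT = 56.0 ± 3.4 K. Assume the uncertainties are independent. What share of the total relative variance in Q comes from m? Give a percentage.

(δQ/Q)² = (1·δm/m)² + (1·δc/c)² + (1·δΔT/ΔT)²
  m term: (1×0.0175)² = 0.000308
  c term: (1×0.0182)² = 0.000330
  ΔT term: (1×0.0607)² = 0.00369
Total = 0.00432. Share from m = 0.000308/0.00432 = 0.0712.

7.12%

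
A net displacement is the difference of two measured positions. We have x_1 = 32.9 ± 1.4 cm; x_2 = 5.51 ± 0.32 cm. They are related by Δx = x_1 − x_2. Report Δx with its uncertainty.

Absolute uncertainties add in quadrature for a linear combination:
  (δx_1)² = 1.96;  (δx_2)² = 0.102
δΔx = √(2.06) = 1.44 cm
Δx = 27.4 cm.

27.4 ± 1.44 cm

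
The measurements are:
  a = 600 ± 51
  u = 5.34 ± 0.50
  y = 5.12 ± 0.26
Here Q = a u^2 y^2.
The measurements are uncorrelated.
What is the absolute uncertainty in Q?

Products/powers → add relative errors in quadrature, weighted by exponent:
  (1·δa/a)² = (1×0.0850)² = 0.00723;  (2·δu/u)² = (2×0.0936)² = 0.0351;  (2·δy/y)² = (2×0.0508)² = 0.0103
δQ/Q = √(0.0526) = 0.229
Q = 4.49e+05, so δQ = 0.229 × 4.49e+05 = 1.03e+05.

1.03e+05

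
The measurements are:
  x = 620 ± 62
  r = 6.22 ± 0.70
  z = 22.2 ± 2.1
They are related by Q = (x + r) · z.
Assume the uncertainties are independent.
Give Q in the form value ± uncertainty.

13900 ± 1900

Let u = x + r = 626. δu = √(δx² + δr²) = √(3840 + 0.490) = 62.0, so δu/u = 0.0990.
Q is then a monomial in u, z:
δQ/Q = √((δu/u)² + (1·δz/z)²) = √(0.00980 + 0.00895) = 0.137
Q = 13900, so δQ = 0.137 × 13900 = 1900.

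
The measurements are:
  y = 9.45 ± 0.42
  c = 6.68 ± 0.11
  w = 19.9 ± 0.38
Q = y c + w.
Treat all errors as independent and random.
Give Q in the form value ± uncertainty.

83.0 ± 3.02

Let p = y·c = 63.1. δp/p = √((1·δy/y)² + (1·δc/c)²) = √(0.00198 + 0.000271) = 0.0474, so δp = 2.99.
Q = p + w: δQ = √(δp² + δw²) = √(8.95 + 0.144) = 3.02
Q = 83.0.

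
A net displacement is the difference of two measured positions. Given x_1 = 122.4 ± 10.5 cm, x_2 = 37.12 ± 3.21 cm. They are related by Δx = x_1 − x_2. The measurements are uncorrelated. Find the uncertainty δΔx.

11.0 cm

Absolute uncertainties add in quadrature for a linear combination:
  (δx_1)² = 110;  (δx_2)² = 10.3
δΔx = √(121) = 11.0 cm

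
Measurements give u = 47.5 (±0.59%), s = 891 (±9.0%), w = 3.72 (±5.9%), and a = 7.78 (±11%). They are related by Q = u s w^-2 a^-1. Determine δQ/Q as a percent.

18.5%

Relative error in a monomial: (δQ/Q)² = Σ (nᵢ · δxᵢ/xᵢ)².
  (1·δu/u)² = (1×0.00590)² = 3.48e-05;  (1·δs/s)² = (1×0.0900)² = 0.00810;  (-2·δw/w)² = (-2×0.0590)² = 0.0139;  (-1·δa/a)² = (-1×0.110)² = 0.0121
δQ/Q = √(0.0342) = 0.185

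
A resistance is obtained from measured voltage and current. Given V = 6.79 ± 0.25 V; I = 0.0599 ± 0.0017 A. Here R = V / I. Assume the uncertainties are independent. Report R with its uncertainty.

113 ± 5.27 Ω

R is a product of powers, so relative uncertainties combine in quadrature:
  (1·δV/V)² = (1×0.0368)² = 0.00136;  (-1·δI/I)² = (-1×0.0284)² = 0.000805
δR/R = √(0.00216) = 0.0465
R = 113 Ω, so δR = 0.0465 × 113 = 5.27 Ω.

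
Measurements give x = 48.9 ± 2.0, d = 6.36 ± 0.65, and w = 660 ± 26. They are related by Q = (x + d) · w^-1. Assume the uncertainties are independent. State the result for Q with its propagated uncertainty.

Let u = x + d = 55.3. δu = √(δx² + δd²) = √(4.00 + 0.423) = 2.10, so δu/u = 0.0381.
Q is then a monomial in u, w:
δQ/Q = √((δu/u)² + (-1·δw/w)²) = √(0.00145 + 0.00155) = 0.0548
Q = 0.0837, so δQ = 0.0548 × 0.0837 = 0.00459.

0.0837 ± 0.00459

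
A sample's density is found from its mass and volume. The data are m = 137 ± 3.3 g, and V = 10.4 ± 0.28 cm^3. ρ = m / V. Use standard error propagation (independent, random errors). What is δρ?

0.476 g/cm^3

For a monomial ρ ∝ m, V^-1, fractional errors add in quadrature:
  (1·δm/m)² = (1×0.0241)² = 0.000580;  (-1·δV/V)² = (-1×0.0269)² = 0.000725
δρ/ρ = √(0.00131) = 0.0361
ρ = 13.2 g/cm^3, so δρ = 0.0361 × 13.2 = 0.476 g/cm^3.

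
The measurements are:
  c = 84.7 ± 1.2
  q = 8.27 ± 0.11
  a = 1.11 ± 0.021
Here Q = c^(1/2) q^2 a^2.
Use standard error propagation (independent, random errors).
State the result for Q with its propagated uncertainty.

Products/powers → add relative errors in quadrature, weighted by exponent:
  (½·δc/c)² = (0.5×0.0142)² = 5.02e-05;  (2·δq/q)² = (2×0.0133)² = 0.000708;  (2·δa/a)² = (2×0.0189)² = 0.00143
δQ/Q = √(0.00219) = 0.0468
Q = 776, so δQ = 0.0468 × 776 = 36.3.

776 ± 36.3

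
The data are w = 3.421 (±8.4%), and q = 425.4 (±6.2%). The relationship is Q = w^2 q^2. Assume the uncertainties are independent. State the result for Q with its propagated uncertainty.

(2.118 ± 0.442) × 10^6

Relative error in a monomial: (δQ/Q)² = Σ (nᵢ · δxᵢ/xᵢ)².
  (2·δw/w)² = (2×0.0840)² = 0.0282;  (2·δq/q)² = (2×0.0620)² = 0.0154
δQ/Q = √(0.0436) = 0.209
Q = 2.118e+06, so δQ = 0.209 × 2.118e+06 = 4.42e+05.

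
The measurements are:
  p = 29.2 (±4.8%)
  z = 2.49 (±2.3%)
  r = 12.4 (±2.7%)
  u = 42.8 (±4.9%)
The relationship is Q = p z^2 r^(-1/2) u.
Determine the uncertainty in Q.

184

Each factor contributes (exponent × relative error)² to (δQ/Q)²:
  (1·δp/p)² = (1×0.0480)² = 0.00230;  (2·δz/z)² = (2×0.0230)² = 0.00212;  (−½·δr/r)² = (-0.5×0.0270)² = 0.000182;  (1·δu/u)² = (1×0.0490)² = 0.00240
δQ/Q = √(0.00700) = 0.0837
Q = 2200, so δQ = 0.0837 × 2200 = 184.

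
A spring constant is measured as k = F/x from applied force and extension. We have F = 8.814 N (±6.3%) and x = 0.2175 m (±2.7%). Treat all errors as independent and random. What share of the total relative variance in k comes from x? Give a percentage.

(δk/k)² = (1·δF/F)² + (-1·δx/x)²
  F term: (1×0.0630)² = 0.00397
  x term: (-1×0.0270)² = 0.000729
Total = 0.00470. Share from x = 0.000729/0.00470 = 0.155.

15.5%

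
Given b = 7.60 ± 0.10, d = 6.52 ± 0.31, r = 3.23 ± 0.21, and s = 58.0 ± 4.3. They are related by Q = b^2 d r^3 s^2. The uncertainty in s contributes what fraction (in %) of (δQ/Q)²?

34.9%

(δQ/Q)² = (2·δb/b)² + (1·δd/d)² + (3·δr/r)² + (2·δs/s)²
  b term: (2×0.0132)² = 0.000693
  d term: (1×0.0475)² = 0.00226
  r term: (3×0.0650)² = 0.0380
  s term: (2×0.0741)² = 0.0220
Total = 0.0630. Share from s = 0.0220/0.0630 = 0.349.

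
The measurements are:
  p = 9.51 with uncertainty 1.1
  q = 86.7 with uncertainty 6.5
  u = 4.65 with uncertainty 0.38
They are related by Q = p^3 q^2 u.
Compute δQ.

Q is a product of powers, so relative uncertainties combine in quadrature:
  (3·δp/p)² = (3×0.116)² = 0.120;  (2·δq/q)² = (2×0.0750)² = 0.0225;  (1·δu/u)² = (1×0.0817)² = 0.00668
δQ/Q = √(0.150) = 0.387
Q = 3.01e+07, so δQ = 0.387 × 3.01e+07 = 1.16e+07.

1.16e+07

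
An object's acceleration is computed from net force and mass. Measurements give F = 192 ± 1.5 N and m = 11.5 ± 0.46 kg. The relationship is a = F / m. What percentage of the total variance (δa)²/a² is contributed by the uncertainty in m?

96.3%

(δa/a)² = (1·δF/F)² + (-1·δm/m)²
  F term: (1×0.00781)² = 6.1e-05
  m term: (-1×0.0400)² = 0.00160
Total = 0.00166. Share from m = 0.00160/0.00166 = 0.963.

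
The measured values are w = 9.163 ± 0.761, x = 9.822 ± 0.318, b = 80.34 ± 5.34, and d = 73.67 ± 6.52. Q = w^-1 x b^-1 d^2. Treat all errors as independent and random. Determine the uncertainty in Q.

Products/powers → add relative errors in quadrature, weighted by exponent:
  (-1·δw/w)² = (-1×0.0831)² = 0.00690;  (1·δx/x)² = (1×0.0324)² = 0.00105;  (-1·δb/b)² = (-1×0.0665)² = 0.00442;  (2·δd/d)² = (2×0.0885)² = 0.0313
δQ/Q = √(0.0437) = 0.209
Q = 72.41, so δQ = 0.209 × 72.41 = 15.1.

15.1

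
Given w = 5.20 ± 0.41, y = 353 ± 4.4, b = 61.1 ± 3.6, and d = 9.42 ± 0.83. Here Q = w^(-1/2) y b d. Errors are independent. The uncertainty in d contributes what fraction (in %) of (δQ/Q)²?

60.0%

(δQ/Q)² = (−½·δw/w)² + (1·δy/y)² + (1·δb/b)² + (1·δd/d)²
  w term: (-0.5×0.0788)² = 0.00155
  y term: (1×0.0125)² = 0.000155
  b term: (1×0.0589)² = 0.00347
  d term: (1×0.0881)² = 0.00776
Total = 0.0129. Share from d = 0.00776/0.0129 = 0.600.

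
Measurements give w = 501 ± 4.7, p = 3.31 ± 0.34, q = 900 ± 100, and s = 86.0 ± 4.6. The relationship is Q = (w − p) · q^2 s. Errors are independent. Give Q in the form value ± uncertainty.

(3.47 ± 0.793) × 10^10

Let u = w − p = 498. δu = √(δw² + δp²) = √(22.1 + 0.116) = 4.71, so δu/u = 0.00947.
Q is then a monomial in u, q, s:
δQ/Q = √((δu/u)² + (2·δq/q)² + (1·δs/s)²) = √(8.96e-05 + 0.0494 + 0.00286) = 0.229
Q = 3.47e+10, so δQ = 0.229 × 3.47e+10 = 7.93e+09.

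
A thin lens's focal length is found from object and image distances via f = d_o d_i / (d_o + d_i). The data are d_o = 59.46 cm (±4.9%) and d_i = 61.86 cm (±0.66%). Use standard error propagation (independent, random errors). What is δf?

∂f/∂d_o = (d_i/(d_o+d_i))² = 0.260;  ∂f/∂d_i = (d_o/(d_o+d_i))² = 0.240
δf = √((∂f/∂d_o · δd_o)² + (∂f/∂d_i · δd_i)²) = √(0.574 + 0.00962) = 0.764 cm

0.764 cm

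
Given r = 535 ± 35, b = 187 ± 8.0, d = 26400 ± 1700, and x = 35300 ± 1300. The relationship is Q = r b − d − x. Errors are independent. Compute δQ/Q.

Let p = r·b = 1e+05. δp/p = √((1·δr/r)² + (1·δb/b)²) = √(0.00428 + 0.00183) = 0.0782, so δp = 7820.
Q = p − d − x: δQ = √(δp² + δd² + δx²) = √(6.12e+07 + 2.89e+06 + 1.69e+06) = 8110
Q = 38300, so δQ/Q = 8110/38300 = 0.211.

0.211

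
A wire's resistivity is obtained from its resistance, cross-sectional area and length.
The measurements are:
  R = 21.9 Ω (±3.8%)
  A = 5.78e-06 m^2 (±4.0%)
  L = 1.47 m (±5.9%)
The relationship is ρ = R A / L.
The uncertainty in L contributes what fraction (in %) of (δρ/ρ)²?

(δρ/ρ)² = (1·δR/R)² + (1·δA/A)² + (-1·δL/L)²
  R term: (1×0.0380)² = 0.00144
  A term: (1×0.0400)² = 0.00160
  L term: (-1×0.0590)² = 0.00348
Total = 0.00653. Share from L = 0.00348/0.00653 = 0.533.

53.3%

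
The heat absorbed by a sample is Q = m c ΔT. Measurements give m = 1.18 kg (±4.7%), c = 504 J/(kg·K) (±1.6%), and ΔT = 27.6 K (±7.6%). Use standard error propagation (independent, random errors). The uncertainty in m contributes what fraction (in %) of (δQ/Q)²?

26.8%

(δQ/Q)² = (1·δm/m)² + (1·δc/c)² + (1·δΔT/ΔT)²
  m term: (1×0.0470)² = 0.00221
  c term: (1×0.0160)² = 0.000256
  ΔT term: (1×0.0760)² = 0.00578
Total = 0.00824. Share from m = 0.00221/0.00824 = 0.268.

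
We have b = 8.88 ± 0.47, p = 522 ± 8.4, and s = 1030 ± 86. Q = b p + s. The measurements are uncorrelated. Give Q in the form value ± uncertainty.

Let w = b·p = 4640. δw/w = √((1·δb/b)² + (1·δp/p)²) = √(0.00280 + 0.000259) = 0.0553, so δw = 256.
Q = w + s: δQ = √(δw² + δs²) = √(65800 + 7400) = 270
Q = 5670.

5670 ± 270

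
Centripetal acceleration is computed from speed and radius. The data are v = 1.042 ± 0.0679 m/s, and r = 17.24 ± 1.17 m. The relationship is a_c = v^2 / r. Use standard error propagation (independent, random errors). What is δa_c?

0.00925 m/s^2

For a monomial a_c ∝ v^2, r^-1, fractional errors add in quadrature:
  (2·δv/v)² = (2×0.0652)² = 0.0170;  (-1·δr/r)² = (-1×0.0679)² = 0.00461
δa_c/a_c = √(0.0216) = 0.147
a_c = 0.06298 m/s^2, so δa_c = 0.147 × 0.06298 = 0.00925 m/s^2.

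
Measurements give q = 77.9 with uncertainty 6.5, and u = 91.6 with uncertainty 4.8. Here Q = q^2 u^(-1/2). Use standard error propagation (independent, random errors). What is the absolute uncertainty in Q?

107

Since Q is a product/quotient, work with relative uncertainties:
  (2·δq/q)² = (2×0.0834)² = 0.0278;  (−½·δu/u)² = (-0.5×0.0524)² = 0.000686
δQ/Q = √(0.0285) = 0.169
Q = 634, so δQ = 0.169 × 634 = 107.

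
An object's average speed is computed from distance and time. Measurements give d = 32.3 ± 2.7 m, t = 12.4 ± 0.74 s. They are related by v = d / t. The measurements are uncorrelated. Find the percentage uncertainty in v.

Products/powers → add relative errors in quadrature, weighted by exponent:
  (1·δd/d)² = (1×0.0836)² = 0.00699;  (-1·δt/t)² = (-1×0.0597)² = 0.00356
δv/v = √(0.0105) = 0.103

10.3%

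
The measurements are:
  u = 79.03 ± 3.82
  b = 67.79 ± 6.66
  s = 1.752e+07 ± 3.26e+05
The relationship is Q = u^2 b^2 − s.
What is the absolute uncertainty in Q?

6.29e+06

Let p = u^2·b^2 = 2.87e+07. δp/p = √((2·δu/u)² + (2·δb/b)²) = √(0.00935 + 0.0386) = 0.219, so δp = 6.29e+06.
Q = p − s: δQ = √(δp² + δs²) = √(3.95e+13 + 1.06e+11) = 6.29e+06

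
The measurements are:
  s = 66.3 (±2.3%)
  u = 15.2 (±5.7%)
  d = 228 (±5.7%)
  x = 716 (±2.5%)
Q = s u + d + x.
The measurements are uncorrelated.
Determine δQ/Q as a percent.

Let p = s·u = 1010. δp/p = √((1·δs/s)² + (1·δu/u)²) = √(0.000529 + 0.00325) = 0.0615, so δp = 61.9.
Q = p + d + x: δQ = √(δp² + δd² + δx²) = √(3840 + 169 + 320) = 65.8
Q = 1950, so δQ/Q = 65.8/1950 = 0.0337.

3.37%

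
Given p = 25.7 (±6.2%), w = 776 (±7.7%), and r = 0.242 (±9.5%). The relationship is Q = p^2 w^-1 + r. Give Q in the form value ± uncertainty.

1.09 ± 0.126

Let h = p^2·w^-1 = 0.851. δh/h = √((2·δp/p)² + (-1·δw/w)²) = √(0.0154 + 0.00593) = 0.146, so δh = 0.124.
Q = h + r: δQ = √(δh² + δr²) = √(0.0154 + 0.000529) = 0.126
Q = 1.09.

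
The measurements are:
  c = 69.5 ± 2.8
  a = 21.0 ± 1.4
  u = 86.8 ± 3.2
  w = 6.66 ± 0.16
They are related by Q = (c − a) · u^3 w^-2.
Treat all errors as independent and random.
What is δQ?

97800

Let h = c − a = 48.5. δh = √(δc² + δa²) = √(7.84 + 1.96) = 3.13, so δh/h = 0.0645.
Q is then a monomial in h, u, w:
δQ/Q = √((δh/h)² + (3·δu/u)² + (-2·δw/w)²) = √(0.00417 + 0.0122 + 0.00231) = 0.137
Q = 7.15e+05, so δQ = 0.137 × 7.15e+05 = 97800.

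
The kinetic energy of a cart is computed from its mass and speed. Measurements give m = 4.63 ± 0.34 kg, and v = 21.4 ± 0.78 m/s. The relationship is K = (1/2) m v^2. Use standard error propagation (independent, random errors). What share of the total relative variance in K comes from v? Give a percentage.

49.6%

(δK/K)² = (1·δm/m)² + (2·δv/v)²
  m term: (1×0.0734)² = 0.00539
  v term: (2×0.0364)² = 0.00531
Total = 0.0107. Share from v = 0.00531/0.0107 = 0.496.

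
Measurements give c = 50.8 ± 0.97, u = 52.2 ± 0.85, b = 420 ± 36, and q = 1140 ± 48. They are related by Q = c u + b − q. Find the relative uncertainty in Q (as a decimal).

0.0464

Let p = c·u = 2650. δp/p = √((1·δc/c)² + (1·δu/u)²) = √(0.000365 + 0.000265) = 0.0251, so δp = 66.5.
Q = p + b − q: δQ = √(δp² + δb² + δq²) = √(4430 + 1300 + 2300) = 89.6
Q = 1930, so δQ/Q = 89.6/1930 = 0.0464.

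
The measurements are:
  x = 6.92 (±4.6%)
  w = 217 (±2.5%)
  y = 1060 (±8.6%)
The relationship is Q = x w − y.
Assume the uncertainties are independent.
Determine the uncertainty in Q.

120

Let p = x·w = 1500. δp/p = √((1·δx/x)² + (1·δw/w)²) = √(0.00212 + 0.000625) = 0.0524, so δp = 78.6.
Q = p − y: δQ = √(δp² + δy²) = √(6180 + 8310) = 120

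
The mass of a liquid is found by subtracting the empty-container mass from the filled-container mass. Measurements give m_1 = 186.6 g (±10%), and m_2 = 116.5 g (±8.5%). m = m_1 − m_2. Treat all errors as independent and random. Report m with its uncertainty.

For a sum/difference, combine absolute errors in quadrature:
  (δm_1)² = 348;  (δm_2)² = 98.1
δm = √(446) = 21.1 g
m = 70.10 g.

70.10 ± 21.1 g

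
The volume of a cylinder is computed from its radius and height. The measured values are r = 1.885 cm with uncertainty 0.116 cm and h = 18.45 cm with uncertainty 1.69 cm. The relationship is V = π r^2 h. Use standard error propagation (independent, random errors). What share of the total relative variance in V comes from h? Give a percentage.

(δV/V)² = (2·δr/r)² + (1·δh/h)²
  r term: (2×0.0615)² = 0.0151
  h term: (1×0.0916)² = 0.00839
Total = 0.0235. Share from h = 0.00839/0.0235 = 0.356.

35.6%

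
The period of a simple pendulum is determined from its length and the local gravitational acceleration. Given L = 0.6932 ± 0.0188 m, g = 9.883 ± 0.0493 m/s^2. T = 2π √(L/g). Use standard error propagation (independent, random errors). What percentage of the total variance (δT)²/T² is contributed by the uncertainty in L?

96.7%

(δT/T)² = (½·δL/L)² + (−½·δg/g)²
  L term: (0.5×0.0271)² = 0.000184
  g term: (-0.5×0.00499)² = 6.22e-06
Total = 0.000190. Share from L = 0.000184/0.000190 = 0.967.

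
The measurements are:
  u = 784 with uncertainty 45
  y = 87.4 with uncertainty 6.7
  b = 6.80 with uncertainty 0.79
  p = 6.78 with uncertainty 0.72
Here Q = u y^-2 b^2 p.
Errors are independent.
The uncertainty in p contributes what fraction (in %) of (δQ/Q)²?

12.2%

(δQ/Q)² = (1·δu/u)² + (-2·δy/y)² + (2·δb/b)² + (1·δp/p)²
  u term: (1×0.0574)² = 0.00329
  y term: (-2×0.0767)² = 0.0235
  b term: (2×0.116)² = 0.0540
  p term: (1×0.106)² = 0.0113
Total = 0.0921. Share from p = 0.0113/0.0921 = 0.122.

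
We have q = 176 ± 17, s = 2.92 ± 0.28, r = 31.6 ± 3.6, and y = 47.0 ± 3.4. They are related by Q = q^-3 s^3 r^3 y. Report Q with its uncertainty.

Each factor contributes (exponent × relative error)² to (δQ/Q)²:
  (-3·δq/q)² = (-3×0.0966)² = 0.0840;  (3·δs/s)² = (3×0.0959)² = 0.0828;  (3·δr/r)² = (3×0.114)² = 0.117;  (1·δy/y)² = (1×0.0723)² = 0.00523
δQ/Q = √(0.289) = 0.537
Q = 6.77, so δQ = 0.537 × 6.77 = 3.64.

6.77 ± 3.64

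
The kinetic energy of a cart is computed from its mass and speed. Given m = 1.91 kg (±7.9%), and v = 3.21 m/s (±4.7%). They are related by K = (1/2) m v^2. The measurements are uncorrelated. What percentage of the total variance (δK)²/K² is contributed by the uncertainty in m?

41.4%

(δK/K)² = (1·δm/m)² + (2·δv/v)²
  m term: (1×0.0790)² = 0.00624
  v term: (2×0.0470)² = 0.00884
Total = 0.0151. Share from m = 0.00624/0.0151 = 0.414.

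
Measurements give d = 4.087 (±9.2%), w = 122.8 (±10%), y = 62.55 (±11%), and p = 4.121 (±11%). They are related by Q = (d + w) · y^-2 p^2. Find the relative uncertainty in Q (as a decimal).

Let u = d + w = 126.9. δu = √(δd² + δw²) = √(0.141 + 151) = 12.3, so δu/u = 0.0968.
Q is then a monomial in u, y, p:
δQ/Q = √((δu/u)² + (-2·δy/y)² + (2·δp/p)²) = √(0.00937 + 0.0484 + 0.0484) = 0.326

0.326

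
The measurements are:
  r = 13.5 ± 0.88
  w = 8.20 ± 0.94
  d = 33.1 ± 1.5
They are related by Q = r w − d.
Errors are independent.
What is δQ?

Let p = r·w = 111. δp/p = √((1·δr/r)² + (1·δw/w)²) = √(0.00425 + 0.0131) = 0.132, so δp = 14.6.
Q = p − d: δQ = √(δp² + δd²) = √(213 + 2.25) = 14.7

14.7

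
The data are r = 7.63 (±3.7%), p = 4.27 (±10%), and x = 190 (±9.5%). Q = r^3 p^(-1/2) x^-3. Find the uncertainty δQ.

9.71e-06

Relative error in a monomial: (δQ/Q)² = Σ (nᵢ · δxᵢ/xᵢ)².
  (3·δr/r)² = (3×0.0370)² = 0.0123;  (−½·δp/p)² = (-0.5×0.100)² = 0.00250;  (-3·δx/x)² = (-3×0.0950)² = 0.0812
δQ/Q = √(0.0960) = 0.310
Q = 3.13e-05, so δQ = 0.310 × 3.13e-05 = 9.71e-06.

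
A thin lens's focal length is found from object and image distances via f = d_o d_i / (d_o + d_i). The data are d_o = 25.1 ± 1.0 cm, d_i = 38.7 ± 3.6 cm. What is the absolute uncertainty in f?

0.668 cm

∂f/∂d_o = (d_i/(d_o+d_i))² = 0.368;  ∂f/∂d_i = (d_o/(d_o+d_i))² = 0.155
δf = √((∂f/∂d_o · δd_o)² + (∂f/∂d_i · δd_i)²) = √(0.135 + 0.310) = 0.668 cm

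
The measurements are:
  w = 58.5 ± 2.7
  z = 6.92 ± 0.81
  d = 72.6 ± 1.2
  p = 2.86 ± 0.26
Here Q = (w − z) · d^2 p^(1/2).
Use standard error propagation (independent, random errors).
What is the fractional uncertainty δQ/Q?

0.0784

Let u = w − z = 51.6. δu = √(δw² + δz²) = √(7.29 + 0.656) = 2.82, so δu/u = 0.0547.
Q is then a monomial in u, d, p:
δQ/Q = √((δu/u)² + (2·δd/d)² + (½·δp/p)²) = √(0.00299 + 0.00109 + 0.00207) = 0.0784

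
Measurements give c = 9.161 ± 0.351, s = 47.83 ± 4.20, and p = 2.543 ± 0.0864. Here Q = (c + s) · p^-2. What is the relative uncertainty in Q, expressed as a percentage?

Let u = c + s = 56.99. δu = √(δc² + δs²) = √(0.123 + 17.6) = 4.21, so δu/u = 0.0740.
Q is then a monomial in u, p:
δQ/Q = √((δu/u)² + (-2·δp/p)²) = √(0.00547 + 0.00462) = 0.100

10.0%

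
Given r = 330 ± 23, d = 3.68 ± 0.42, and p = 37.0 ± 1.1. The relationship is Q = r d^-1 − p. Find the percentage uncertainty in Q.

22.9%

Let w = r·d^-1 = 89.7. δw/w = √((1·δr/r)² + (-1·δd/d)²) = √(0.00486 + 0.0130) = 0.134, so δw = 12.0.
Q = w − p: δQ = √(δw² + δp²) = √(144 + 1.21) = 12.0
Q = 52.7, so δQ/Q = 12.0/52.7 = 0.229.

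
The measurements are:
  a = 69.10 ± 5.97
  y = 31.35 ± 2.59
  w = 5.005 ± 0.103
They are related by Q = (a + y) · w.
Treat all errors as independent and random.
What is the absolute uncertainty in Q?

34.2

Let u = a + y = 100.4. δu = √(δa² + δy²) = √(35.6 + 6.71) = 6.51, so δu/u = 0.0648.
Q is then a monomial in u, w:
δQ/Q = √((δu/u)² + (1·δw/w)²) = √(0.00420 + 0.000424) = 0.0680
Q = 502.8, so δQ = 0.0680 × 502.8 = 34.2.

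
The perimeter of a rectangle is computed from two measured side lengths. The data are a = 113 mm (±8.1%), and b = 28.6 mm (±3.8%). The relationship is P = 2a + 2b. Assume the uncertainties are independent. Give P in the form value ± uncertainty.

283 ± 18.4 mm

Absolute uncertainties add in quadrature for a linear combination:
  (2·δa)² = 335;  (2·δb)² = 4.72
δP = √(340) = 18.4 mm
P = 283 mm.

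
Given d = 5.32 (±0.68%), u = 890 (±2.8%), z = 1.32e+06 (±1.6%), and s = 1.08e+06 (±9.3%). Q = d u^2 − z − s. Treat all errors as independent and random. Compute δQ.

2.59e+05

Let p = d·u^2 = 4.21e+06. δp/p = √((1·δd/d)² + (2·δu/u)²) = √(4.62e-05 + 0.00314) = 0.0564, so δp = 2.38e+05.
Q = p − z − s: δQ = √(δp² + δz² + δs²) = √(5.65e+10 + 4.46e+08 + 1.01e+10) = 2.59e+05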